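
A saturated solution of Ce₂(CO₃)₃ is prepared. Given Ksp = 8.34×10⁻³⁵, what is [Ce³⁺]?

1.20×10⁻⁷ M

Ce₂(CO₃)₃(s) ⇌ 2 Ce³⁺(aq) + 3 CO₃²⁻(aq)
Call the molar solubility s, so that [Ce³⁺] = 2s and [CO₃²⁻] = 3s.
Ksp = [Ce³⁺]^2[CO₃²⁻]^3 = (2s)^2 · (3s)^3 = 108s^5 = 8.34×10⁻³⁵
s = 5.99×10⁻⁸ mol L⁻¹
[Ce³⁺] = 2s = 1.20×10⁻⁷ mol L⁻¹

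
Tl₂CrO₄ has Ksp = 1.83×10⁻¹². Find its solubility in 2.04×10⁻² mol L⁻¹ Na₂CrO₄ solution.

Tl₂CrO₄(s) ⇌ 2 Tl⁺(aq) + CrO₄²⁻(aq)
The solution already contains CrO₄²⁻ at 2.04×10⁻² mol L⁻¹. Let s be the molar solubility of Tl₂CrO₄.
[CrO₄²⁻] ≈ 2.04×10⁻² mol L⁻¹ (common ion dominates); [Tl⁺] = 2s.
Ksp = [Tl⁺]^2[CrO₄²⁻] = (2s)^2(2.04×10⁻²)
(2s)^2 = 1.83×10⁻¹² / (2.04×10⁻²) = 8.97×10⁻¹¹
s = 4.74×10⁻⁶ mol L⁻¹

4.74×10⁻⁶ M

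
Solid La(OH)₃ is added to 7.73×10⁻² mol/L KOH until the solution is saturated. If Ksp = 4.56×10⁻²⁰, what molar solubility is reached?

9.87×10⁻¹⁷ M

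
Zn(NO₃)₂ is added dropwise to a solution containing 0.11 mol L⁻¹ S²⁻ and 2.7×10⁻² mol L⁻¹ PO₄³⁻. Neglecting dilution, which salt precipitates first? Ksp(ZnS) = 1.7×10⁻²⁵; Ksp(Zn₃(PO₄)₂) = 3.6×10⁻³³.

The threshold for precipitation is Q = Ksp.
For ZnS: [Zn²⁺] = (Ksp/[S²⁻]) = 1.5×10⁻²⁴ mol L⁻¹
For Zn₃(PO₄)₂: [Zn²⁺] = (Ksp/[PO₄³⁻]^2)^(1/3) = 1.7×10⁻¹⁰ mol L⁻¹
The smaller threshold [Zn²⁺] is reached first, so ZnS precipitates first.

ZnS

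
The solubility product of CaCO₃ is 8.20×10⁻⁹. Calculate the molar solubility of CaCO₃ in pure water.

9.06×10⁻⁵ M

CaCO₃(s) ⇌ Ca²⁺(aq) + CO₃²⁻(aq)
If s mol/L of CaCO₃ dissolves, [Ca²⁺] = s and [CO₃²⁻] = s.
Ksp = [Ca²⁺][CO₃²⁻] = s · s = s^2
s^2 = 8.20×10⁻⁹
Taking the 2nd root, s = 9.06×10⁻⁵ mol/L.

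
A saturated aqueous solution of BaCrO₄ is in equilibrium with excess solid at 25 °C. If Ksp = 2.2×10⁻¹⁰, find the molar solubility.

BaCrO₄(s) ⇌ Ba²⁺(aq) + CrO₄²⁻(aq)
Let s be the molar solubility. Then [Ba²⁺] = s and [CrO₄²⁻] = s.
Ksp = [Ba²⁺][CrO₄²⁻] = s · s = s^2
s^2 = 2.2×10⁻¹⁰
s = (2.2×10⁻¹⁰)^(1/2) = 1.5×10⁻⁵ mol L⁻¹

1.5×10⁻⁵ M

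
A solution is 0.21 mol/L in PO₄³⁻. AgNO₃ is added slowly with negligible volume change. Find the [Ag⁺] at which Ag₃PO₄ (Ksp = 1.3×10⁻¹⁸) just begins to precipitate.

1.8×10⁻⁶ M

The threshold for precipitation is Q = Ksp.
Ag₃PO₄(s) ⇌ 3 Ag⁺(aq) + PO₄³⁻(aq)
Ksp = [Ag⁺]^3[PO₄³⁻] = [Ag⁺]^3(0.21)
[Ag⁺]^3 = 1.3×10⁻¹⁸ / (0.21) = 6.2×10⁻¹⁸
[Ag⁺] = 1.8×10⁻⁶ mol/L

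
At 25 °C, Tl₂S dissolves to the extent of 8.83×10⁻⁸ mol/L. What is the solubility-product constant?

Ksp = 2.75×10⁻²¹

Tl₂S(s) ⇌ 2 Tl⁺(aq) + S²⁻(aq)
If s mol/L of Tl₂S dissolves, [Tl⁺] = 2s and [S²⁻] = s.
Ksp = [Tl⁺]^2[S²⁻] = (2s)^2 · s = 4s^3
Ksp = 4 × (8.83×10⁻⁸)^3 = 2.75×10⁻²¹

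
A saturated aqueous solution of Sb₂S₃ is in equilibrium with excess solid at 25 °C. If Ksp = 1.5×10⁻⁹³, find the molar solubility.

1.1×10⁻¹⁹ M

Sb₂S₃(s) ⇌ 2 Sb³⁺(aq) + 3 S²⁻(aq)
With molar solubility s: [Sb³⁺] = 2s, [S²⁻] = 3s.
Ksp = [Sb³⁺]^2[S²⁻]^3 = (2s)^2 · (3s)^3 = 108s^5
108s^5 = 1.5×10⁻⁹³  ⇒  s^5 = 1.4×10⁻⁹⁵
s = (1.4×10⁻⁹⁵)^(1/5) = 1.1×10⁻¹⁹ mol/L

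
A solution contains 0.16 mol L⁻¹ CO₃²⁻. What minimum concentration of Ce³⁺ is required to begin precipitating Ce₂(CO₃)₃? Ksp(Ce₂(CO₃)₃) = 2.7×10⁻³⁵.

8.1×10⁻¹⁷ M

Precipitation begins when Q = Ksp.
Ce₂(CO₃)₃(s) ⇌ 2 Ce³⁺(aq) + 3 CO₃²⁻(aq)
Ksp = [Ce³⁺]^2[CO₃²⁻]^3 = [Ce³⁺]^2(0.16)^3
[Ce³⁺]^2 = 2.7×10⁻³⁵ / (0.16)^3 = 6.6×10⁻³³
[Ce³⁺] = 8.1×10⁻¹⁷ mol L⁻¹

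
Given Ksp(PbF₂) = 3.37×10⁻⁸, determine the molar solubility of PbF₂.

2.03×10⁻³ M

PbF₂(s) ⇌ Pb²⁺(aq) + 2 F⁻(aq)
For each mole of PbF₂ that dissolves per liter, [Pb²⁺] = s and [F⁻] = 2s; let s denote this solubility.
Ksp = [Pb²⁺][F⁻]^2 = s · (2s)^2 = 4s^3
4s^3 = 3.37×10⁻⁸  ⇒  s^3 = 8.43×10⁻⁹
s = 2.03×10⁻³ mol L⁻¹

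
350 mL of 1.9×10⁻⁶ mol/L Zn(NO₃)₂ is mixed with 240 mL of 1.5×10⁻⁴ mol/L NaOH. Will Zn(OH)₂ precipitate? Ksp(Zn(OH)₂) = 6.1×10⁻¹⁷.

After mixing, V = 350 mL + 240 mL = 590 mL.
[Zn²⁺] = (1.9×10⁻⁶)(350)/590 = 1.1×10⁻⁶ mol/L
[OH⁻] = (1.5×10⁻⁴)(240)/590 = 6.1×10⁻⁵ mol/L
Q = [Zn²⁺][OH⁻]^2 = 4.2×10⁻¹⁵
Since Q (4.2×10⁻¹⁵) exceeds Ksp (6.1×10⁻¹⁷), Zn(OH)₂ will precipitate.

Yes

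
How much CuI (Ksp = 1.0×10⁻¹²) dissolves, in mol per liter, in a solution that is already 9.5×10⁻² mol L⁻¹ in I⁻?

1.1×10⁻¹¹ M

CuI(s) ⇌ Cu⁺(aq) + I⁻(aq)
I⁻ is already present at 9.5×10⁻² mol L⁻¹. If s mol/L of CuI dissolves, [Cu⁺] = s while [I⁻] ≈ 9.5×10⁻² mol L⁻¹.
Ksp = [Cu⁺][I⁻] = s(9.5×10⁻²)
s = 1.0×10⁻¹² / (9.5×10⁻²) = 1.1×10⁻¹¹
s = 1.1×10⁻¹¹ mol L⁻¹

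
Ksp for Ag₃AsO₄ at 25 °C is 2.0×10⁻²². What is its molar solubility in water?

Ag₃AsO₄(s) ⇌ 3 Ag⁺(aq) + AsO₄³⁻(aq)
For each mole of Ag₃AsO₄ that dissolves per liter, [Ag⁺] = 3s and [AsO₄³⁻] = s; let s denote this solubility.
Ksp = [Ag⁺]^3[AsO₄³⁻] = (3s)^3 · s = 27s^4
27s^4 = 2.0×10⁻²²  ⇒  s^4 = 7.4×10⁻²⁴
Taking the 4th root, s = 1.6×10⁻⁶ mol/L.

1.6×10⁻⁶ M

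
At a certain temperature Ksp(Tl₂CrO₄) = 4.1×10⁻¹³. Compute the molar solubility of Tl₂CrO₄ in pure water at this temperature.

4.7×10⁻⁵ M

Tl₂CrO₄(s) ⇌ 2 Tl⁺(aq) + CrO₄²⁻(aq)
Call the molar solubility s, so that [Tl⁺] = 2s and [CrO₄²⁻] = s.
Ksp = [Tl⁺]^2[CrO₄²⁻] = (2s)^2 · s = 4s^3
4s^3 = 4.1×10⁻¹³  ⇒  s^3 = 1.0×10⁻¹³
s = (1.0×10⁻¹³)^(1/3) = 4.7×10⁻⁵ mol/L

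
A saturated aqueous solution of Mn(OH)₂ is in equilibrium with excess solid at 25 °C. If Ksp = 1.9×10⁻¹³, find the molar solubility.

3.6×10⁻⁵ M

Mn(OH)₂(s) ⇌ Mn²⁺(aq) + 2 OH⁻(aq)
Let s be the molar solubility. Then [Mn²⁺] = s and [OH⁻] = 2s.
Ksp = [Mn²⁺][OH⁻]^2 = s · (2s)^2 = 4s^3
4s^3 = 1.9×10⁻¹³  ⇒  s^3 = 4.8×10⁻¹⁴
s = 3.6×10⁻⁵ mol L⁻¹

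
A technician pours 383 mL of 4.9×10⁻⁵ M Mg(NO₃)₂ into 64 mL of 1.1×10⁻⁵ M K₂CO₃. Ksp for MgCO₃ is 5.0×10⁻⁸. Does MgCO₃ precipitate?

No

After mixing, V = 383 mL + 64 mL = 447 mL.
[Mg²⁺] = (4.9×10⁻⁵)(383)/447 = 4.2×10⁻⁵ M
[CO₃²⁻] = (1.1×10⁻⁵)(64)/447 = 1.6×10⁻⁶ M
Q = [Mg²⁺][CO₃²⁻] = 6.6×10⁻¹¹
Q = 6.6×10⁻¹¹ < Ksp = 5.0×10⁻⁸, so the solution is unsaturated and no precipitate forms.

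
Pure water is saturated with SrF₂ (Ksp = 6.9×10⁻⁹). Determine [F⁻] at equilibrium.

2.4×10⁻³ M

SrF₂(s) ⇌ Sr²⁺(aq) + 2 F⁻(aq)
For each mole of SrF₂ that dissolves per liter, [Sr²⁺] = s and [F⁻] = 2s; let s denote this solubility.
Ksp = [Sr²⁺][F⁻]^2 = s · (2s)^2 = 4s^3 = 6.9×10⁻⁹
s = 1.2×10⁻³ M
[F⁻] = 2s = 2.4×10⁻³ M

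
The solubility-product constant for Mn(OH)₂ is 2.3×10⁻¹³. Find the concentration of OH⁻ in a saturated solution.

7.7×10⁻⁵ M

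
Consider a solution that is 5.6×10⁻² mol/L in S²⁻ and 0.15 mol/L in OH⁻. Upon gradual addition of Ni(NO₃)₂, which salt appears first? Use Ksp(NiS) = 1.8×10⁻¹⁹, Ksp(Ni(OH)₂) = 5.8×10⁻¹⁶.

Each salt precipitates once Q = Ksp for that salt.
For NiS: [Ni²⁺] = (Ksp/[S²⁻]) = 3.2×10⁻¹⁸ mol/L
For Ni(OH)₂: [Ni²⁺] = (Ksp/[OH⁻]^2) = 2.6×10⁻¹⁴ mol/L
NiS requires the lower [Ni²⁺], so it precipitates first.

NiS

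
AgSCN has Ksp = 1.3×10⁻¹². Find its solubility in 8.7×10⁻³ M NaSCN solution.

AgSCN(s) ⇌ Ag⁺(aq) + SCN⁻(aq)
With SCN⁻ already at 8.7×10⁻³ M and s small, take [SCN⁻] ≈ 8.7×10⁻³ M and [Ag⁺] = s.
Ksp = [Ag⁺][SCN⁻] = s(8.7×10⁻³)
s = 1.3×10⁻¹² / (8.7×10⁻³) = 1.5×10⁻¹⁰
s = 1.5×10⁻¹⁰ M

1.5×10⁻¹⁰ M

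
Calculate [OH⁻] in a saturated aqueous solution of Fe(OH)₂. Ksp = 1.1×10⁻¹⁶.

Fe(OH)₂(s) ⇌ Fe²⁺(aq) + 2 OH⁻(aq)
With molar solubility s: [Fe²⁺] = s, [OH⁻] = 2s.
Ksp = [Fe²⁺][OH⁻]^2 = s · (2s)^2 = 4s^3 = 1.1×10⁻¹⁶
s = 3.0×10⁻⁶ mol/L
[OH⁻] = 2s = 6.0×10⁻⁶ mol/L

6.0×10⁻⁶ M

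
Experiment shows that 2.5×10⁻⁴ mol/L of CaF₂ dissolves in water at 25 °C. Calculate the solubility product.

CaF₂(s) ⇌ Ca²⁺(aq) + 2 F⁻(aq)
If s mol/L of CaF₂ dissolves, [Ca²⁺] = s and [F⁻] = 2s.
Ksp = [Ca²⁺][F⁻]^2 = s · (2s)^2 = 4s^3
Ksp = 4 × (2.5×10⁻⁴)^3 = 6.3×10⁻¹¹

Ksp = 6.3×10⁻¹¹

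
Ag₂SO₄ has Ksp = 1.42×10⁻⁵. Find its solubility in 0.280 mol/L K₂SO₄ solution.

Ag₂SO₄(s) ⇌ 2 Ag⁺(aq) + SO₄²⁻(aq)
The solution already contains SO₄²⁻ at 0.280 mol/L. Let s be the molar solubility of Ag₂SO₄.
[SO₄²⁻] ≈ 0.280 mol/L (common ion dominates); [Ag⁺] = 2s.
Ksp = [Ag⁺]^2[SO₄²⁻] = (2s)^2(0.280)
(2s)^2 = 1.42×10⁻⁵ / (0.280) = 5.07×10⁻⁵
s = 3.56×10⁻³ mol/L

3.56×10⁻³ M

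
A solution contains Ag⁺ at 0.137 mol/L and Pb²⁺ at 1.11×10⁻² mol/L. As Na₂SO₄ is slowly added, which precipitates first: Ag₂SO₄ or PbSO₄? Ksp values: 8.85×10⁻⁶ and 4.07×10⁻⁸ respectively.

PbSO₄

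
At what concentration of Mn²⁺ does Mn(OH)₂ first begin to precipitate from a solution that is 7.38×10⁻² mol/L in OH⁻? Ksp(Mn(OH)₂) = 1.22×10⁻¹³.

Precipitation begins when Q = Ksp.
Mn(OH)₂(s) ⇌ Mn²⁺(aq) + 2 OH⁻(aq)
Ksp = [Mn²⁺][OH⁻]^2 = [Mn²⁺](7.38×10⁻²)^2
[Mn²⁺] = 1.22×10⁻¹³ / (7.38×10⁻²)^2 = 2.24×10⁻¹¹
[Mn²⁺] = 2.24×10⁻¹¹ mol/L

2.24×10⁻¹¹ M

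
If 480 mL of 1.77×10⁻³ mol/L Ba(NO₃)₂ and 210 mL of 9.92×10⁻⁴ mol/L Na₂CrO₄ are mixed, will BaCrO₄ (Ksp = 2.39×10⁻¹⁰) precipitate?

Yes

Total volume after mixing = 480 + 210 = 690 mL.
[Ba²⁺] = (1.77×10⁻³)(480)/690 = 1.23×10⁻³ mol/L
[CrO₄²⁻] = (9.92×10⁻⁴)(210)/690 = 3.02×10⁻⁴ mol/L
Q = [Ba²⁺][CrO₄²⁻] = 3.72×10⁻⁷
Since Q (3.72×10⁻⁷) exceeds Ksp (2.39×10⁻¹⁰), BaCrO₄ will precipitate.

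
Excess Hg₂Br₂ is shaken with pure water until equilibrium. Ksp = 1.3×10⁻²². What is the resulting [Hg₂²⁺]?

3.2×10⁻⁸ M

Hg₂Br₂(s) ⇌ Hg₂²⁺(aq) + 2 Br⁻(aq)
Let s be the molar solubility. Then [Hg₂²⁺] = s and [Br⁻] = 2s.
Ksp = [Hg₂²⁺][Br⁻]^2 = s · (2s)^2 = 4s^3 = 1.3×10⁻²²
s = 3.2×10⁻⁸ M
[Hg₂²⁺] = s = 3.2×10⁻⁸ M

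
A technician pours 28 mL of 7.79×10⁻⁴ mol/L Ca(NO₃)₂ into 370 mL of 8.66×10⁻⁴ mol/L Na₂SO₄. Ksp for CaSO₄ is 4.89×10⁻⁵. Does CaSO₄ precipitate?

Total volume after mixing = 28 + 370 = 398 mL.
[Ca²⁺] = (7.79×10⁻⁴)(28)/398 = 5.48×10⁻⁵ mol/L
[SO₄²⁻] = (8.66×10⁻⁴)(370)/398 = 8.05×10⁻⁴ mol/L
Q = [Ca²⁺][SO₄²⁻] = 4.41×10⁻⁸
Q = 4.41×10⁻⁸ < Ksp = 4.89×10⁻⁵, so the solution is unsaturated and no precipitate forms.

No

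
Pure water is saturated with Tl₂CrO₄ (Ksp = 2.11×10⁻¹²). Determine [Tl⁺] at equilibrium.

1.62×10⁻⁴ M

Tl₂CrO₄(s) ⇌ 2 Tl⁺(aq) + CrO₄²⁻(aq)
Let s be the molar solubility. Then [Tl⁺] = 2s and [CrO₄²⁻] = s.
Ksp = [Tl⁺]^2[CrO₄²⁻] = (2s)^2 · s = 4s^3 = 2.11×10⁻¹²
s = 8.08×10⁻⁵ mol/L
[Tl⁺] = 2s = 1.62×10⁻⁴ mol/L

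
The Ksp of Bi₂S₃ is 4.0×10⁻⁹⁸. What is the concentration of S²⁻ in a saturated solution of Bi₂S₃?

Bi₂S₃(s) ⇌ 2 Bi³⁺(aq) + 3 S²⁻(aq)
Let s be the molar solubility. Then [Bi³⁺] = 2s and [S²⁻] = 3s.
Ksp = [Bi³⁺]^2[S²⁻]^3 = (2s)^2 · (3s)^3 = 108s^5 = 4.0×10⁻⁹⁸
s = 1.3×10⁻²⁰ mol L⁻¹
[S²⁻] = 3s = 3.9×10⁻²⁰ mol L⁻¹

3.9×10⁻²⁰ M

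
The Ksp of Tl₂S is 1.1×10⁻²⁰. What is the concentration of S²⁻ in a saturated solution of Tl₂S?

Tl₂S(s) ⇌ 2 Tl⁺(aq) + S²⁻(aq)
If s mol/L of Tl₂S dissolves, [Tl⁺] = 2s and [S²⁻] = s.
Ksp = [Tl⁺]^2[S²⁻] = (2s)^2 · s = 4s^3 = 1.1×10⁻²⁰
s = 1.4×10⁻⁷ M
[S²⁻] = s = 1.4×10⁻⁷ M

1.4×10⁻⁷ M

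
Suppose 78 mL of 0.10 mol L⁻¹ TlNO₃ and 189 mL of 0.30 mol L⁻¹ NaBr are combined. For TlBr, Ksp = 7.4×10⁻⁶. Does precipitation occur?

The combined volume is 267 mL.
[Tl⁺] = (0.10)(78)/267 = 2.9×10⁻² mol L⁻¹
[Br⁻] = (0.30)(189)/267 = 0.21 mol L⁻¹
Q = [Tl⁺][Br⁻] = 6.2×10⁻³
Q = 6.2×10⁻³ > Ksp = 7.4×10⁻⁶, so the solution is supersaturated and TlBr precipitates.

Yes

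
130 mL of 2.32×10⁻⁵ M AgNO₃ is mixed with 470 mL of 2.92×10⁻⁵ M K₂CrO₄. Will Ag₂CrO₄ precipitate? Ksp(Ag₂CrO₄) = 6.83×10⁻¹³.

No

The combined volume is 600 mL.
[Ag⁺] = (2.32×10⁻⁵)(130)/600 = 5.03×10⁻⁶ M
[CrO₄²⁻] = (2.92×10⁻⁵)(470)/600 = 2.29×10⁻⁵ M
Q = [Ag⁺]^2[CrO₄²⁻] = 5.78×10⁻¹⁶
Since Q (5.78×10⁻¹⁶) is less than Ksp (6.83×10⁻¹³), no Ag₂CrO₄ precipitates.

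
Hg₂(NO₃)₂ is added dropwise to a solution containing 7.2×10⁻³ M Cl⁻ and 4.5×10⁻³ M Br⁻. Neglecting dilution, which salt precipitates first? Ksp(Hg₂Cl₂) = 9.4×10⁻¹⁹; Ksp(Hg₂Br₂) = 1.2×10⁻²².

Precipitation begins when Q = Ksp.
For Hg₂Cl₂: [Hg₂²⁺] = (Ksp/[Cl⁻]^2) = 1.8×10⁻¹⁴ M
For Hg₂Br₂: [Hg₂²⁺] = (Ksp/[Br⁻]^2) = 5.9×10⁻¹⁸ M
The smaller threshold [Hg₂²⁺] is reached first, so Hg₂Br₂ precipitates first.

Hg₂Br₂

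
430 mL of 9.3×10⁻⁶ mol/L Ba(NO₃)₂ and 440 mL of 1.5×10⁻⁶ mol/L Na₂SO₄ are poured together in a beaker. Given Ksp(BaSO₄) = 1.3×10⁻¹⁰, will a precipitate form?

Total volume after mixing = 430 + 440 = 870 mL.
[Ba²⁺] = (9.3×10⁻⁶)(430)/870 = 4.6×10⁻⁶ mol/L
[SO₄²⁻] = (1.5×10⁻⁶)(440)/870 = 7.6×10⁻⁷ mol/L
Q = [Ba²⁺][SO₄²⁻] = 3.5×10⁻¹²
Q = 3.5×10⁻¹² < Ksp = 1.3×10⁻¹⁰, so the solution is unsaturated and no precipitate forms.

No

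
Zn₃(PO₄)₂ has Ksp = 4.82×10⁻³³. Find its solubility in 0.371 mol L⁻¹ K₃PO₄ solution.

Zn₃(PO₄)₂(s) ⇌ 3 Zn²⁺(aq) + 2 PO₄³⁻(aq)
PO₄³⁻ is already present at 0.371 mol L⁻¹. If s mol/L of Zn₃(PO₄)₂ dissolves, [Zn²⁺] = 3s while [PO₄³⁻] ≈ 0.371 mol L⁻¹.
Ksp = [Zn²⁺]^3[PO₄³⁻]^2 = (3s)^3(0.371)^2
(3s)^3 = 4.82×10⁻³³ / (0.371)^2 = 3.50×10⁻³²
s = 1.09×10⁻¹¹ mol L⁻¹

1.09×10⁻¹¹ M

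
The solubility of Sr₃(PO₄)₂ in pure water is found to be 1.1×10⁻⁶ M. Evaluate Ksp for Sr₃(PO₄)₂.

Sr₃(PO₄)₂(s) ⇌ 3 Sr²⁺(aq) + 2 PO₄³⁻(aq)
Let s be the molar solubility. Then [Sr²⁺] = 3s and [PO₄³⁻] = 2s.
Ksp = [Sr²⁺]^3[PO₄³⁻]^2 = (3s)^3 · (2s)^2 = 108s^5
Ksp = 108 × (1.1×10⁻⁶)^5 = 1.7×10⁻²⁸

Ksp = 1.7×10⁻²⁸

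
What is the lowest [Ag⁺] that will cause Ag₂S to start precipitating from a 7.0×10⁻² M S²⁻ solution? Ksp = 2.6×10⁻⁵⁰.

The threshold for precipitation is Q = Ksp.
Ag₂S(s) ⇌ 2 Ag⁺(aq) + S²⁻(aq)
Ksp = [Ag⁺]^2[S²⁻] = [Ag⁺]^2(7.0×10⁻²)
[Ag⁺]^2 = 2.6×10⁻⁵⁰ / (7.0×10⁻²) = 3.7×10⁻⁴⁹
[Ag⁺] = 6.1×10⁻²⁵ M

6.1×10⁻²⁵ M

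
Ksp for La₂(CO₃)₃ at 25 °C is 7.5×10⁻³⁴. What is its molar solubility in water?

9.3×10⁻⁸ M

La₂(CO₃)₃(s) ⇌ 2 La³⁺(aq) + 3 CO₃²⁻(aq)
With molar solubility s: [La³⁺] = 2s, [CO₃²⁻] = 3s.
Ksp = [La³⁺]^2[CO₃²⁻]^3 = (2s)^2 · (3s)^3 = 108s^5
108s^5 = 7.5×10⁻³⁴  ⇒  s^5 = 6.9×10⁻³⁶
s = 9.3×10⁻⁸ M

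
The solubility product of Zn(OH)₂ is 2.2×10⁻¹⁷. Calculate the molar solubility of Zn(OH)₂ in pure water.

Zn(OH)₂(s) ⇌ Zn²⁺(aq) + 2 OH⁻(aq)
Call the molar solubility s, so that [Zn²⁺] = s and [OH⁻] = 2s.
Ksp = [Zn²⁺][OH⁻]^2 = s · (2s)^2 = 4s^3
4s^3 = 2.2×10⁻¹⁷  ⇒  s^3 = 5.5×10⁻¹⁸
Taking the 3rd root, s = 1.8×10⁻⁶ mol/L.

1.8×10⁻⁶ M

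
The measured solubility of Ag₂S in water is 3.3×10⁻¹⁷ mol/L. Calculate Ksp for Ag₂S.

Ag₂S(s) ⇌ 2 Ag⁺(aq) + S²⁻(aq)
Let s be the molar solubility. Then [Ag⁺] = 2s and [S²⁻] = s.
Ksp = [Ag⁺]^2[S²⁻] = (2s)^2 · s = 4s^3
Ksp = 4 × (3.3×10⁻¹⁷)^3 = 1.4×10⁻⁴⁹

Ksp = 1.4×10⁻⁴⁹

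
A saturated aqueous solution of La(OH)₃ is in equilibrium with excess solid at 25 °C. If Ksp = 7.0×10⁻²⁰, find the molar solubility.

7.1×10⁻⁶ M

La(OH)₃(s) ⇌ La³⁺(aq) + 3 OH⁻(aq)
Let s be the molar solubility. Then [La³⁺] = s and [OH⁻] = 3s.
Ksp = [La³⁺][OH⁻]^3 = s · (3s)^3 = 27s^4
27s^4 = 7.0×10⁻²⁰  ⇒  s^4 = 2.6×10⁻²¹
s = (2.6×10⁻²¹)^(1/4) = 7.1×10⁻⁶ M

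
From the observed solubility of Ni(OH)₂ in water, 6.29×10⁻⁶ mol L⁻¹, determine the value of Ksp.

Ksp = 9.95×10⁻¹⁶

Ni(OH)₂(s) ⇌ Ni²⁺(aq) + 2 OH⁻(aq)
If s mol/L of Ni(OH)₂ dissolves, [Ni²⁺] = s and [OH⁻] = 2s.
Ksp = [Ni²⁺][OH⁻]^2 = s · (2s)^2 = 4s^3
Ksp = 4 × (6.29×10⁻⁶)^3 = 9.95×10⁻¹⁶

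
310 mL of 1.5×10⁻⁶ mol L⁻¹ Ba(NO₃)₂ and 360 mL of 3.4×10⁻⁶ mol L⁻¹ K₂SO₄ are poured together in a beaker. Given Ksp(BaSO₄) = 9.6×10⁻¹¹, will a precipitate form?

No

Total volume after mixing = 310 + 360 = 670 mL.
[Ba²⁺] = (1.5×10⁻⁶)(310)/670 = 6.9×10⁻⁷ mol L⁻¹
[SO₄²⁻] = (3.4×10⁻⁶)(360)/670 = 1.8×10⁻⁶ mol L⁻¹
Q = [Ba²⁺][SO₄²⁻] = 1.3×10⁻¹²
Since Q (1.3×10⁻¹²) is less than Ksp (9.6×10⁻¹¹), no BaSO₄ precipitates.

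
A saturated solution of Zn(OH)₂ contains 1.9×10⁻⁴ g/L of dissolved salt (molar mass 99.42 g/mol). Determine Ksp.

Ksp = 2.8×10⁻¹⁷

Convert to molarity: s = 1.9×10⁻⁴ / 99.42 = 1.911×10⁻⁶ mol/L
Zn(OH)₂(s) ⇌ Zn²⁺(aq) + 2 OH⁻(aq)
Let s be the molar solubility. Then [Zn²⁺] = s and [OH⁻] = 2s.
Ksp = [Zn²⁺][OH⁻]^2 = s · (2s)^2 = 4s^3
Ksp = 4 × (1.911×10⁻⁶)^3 = 2.8×10⁻¹⁷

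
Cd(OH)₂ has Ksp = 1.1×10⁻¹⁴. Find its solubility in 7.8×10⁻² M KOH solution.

1.8×10⁻¹² M

Cd(OH)₂(s) ⇌ Cd²⁺(aq) + 2 OH⁻(aq)
OH⁻ is already present at 7.8×10⁻² M. If s mol/L of Cd(OH)₂ dissolves, [Cd²⁺] = s while [OH⁻] ≈ 7.8×10⁻² M.
Ksp = [Cd²⁺][OH⁻]^2 = s(7.8×10⁻²)^2
s = 1.1×10⁻¹⁴ / (7.8×10⁻²)^2 = 1.8×10⁻¹²
s = 1.8×10⁻¹² M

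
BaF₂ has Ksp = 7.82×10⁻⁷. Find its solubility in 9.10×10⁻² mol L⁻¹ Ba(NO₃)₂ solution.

1.47×10⁻³ M

BaF₂(s) ⇌ Ba²⁺(aq) + 2 F⁻(aq)
Ba²⁺ is already present at 9.10×10⁻² mol L⁻¹. If s mol/L of BaF₂ dissolves, [F⁻] = 2s while [Ba²⁺] ≈ 9.10×10⁻² mol L⁻¹.
Ksp = [Ba²⁺][F⁻]^2 = (9.10×10⁻²)(2s)^2
(2s)^2 = 7.82×10⁻⁷ / (9.10×10⁻²) = 8.59×10⁻⁶
s = 1.47×10⁻³ mol L⁻¹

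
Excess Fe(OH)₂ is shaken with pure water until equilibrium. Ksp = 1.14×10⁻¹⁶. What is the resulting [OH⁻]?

6.11×10⁻⁶ M

Fe(OH)₂(s) ⇌ Fe²⁺(aq) + 2 OH⁻(aq)
For each mole of Fe(OH)₂ that dissolves per liter, [Fe²⁺] = s and [OH⁻] = 2s; let s denote this solubility.
Ksp = [Fe²⁺][OH⁻]^2 = s · (2s)^2 = 4s^3 = 1.14×10⁻¹⁶
s = 3.05×10⁻⁶ mol/L
[OH⁻] = 2s = 6.11×10⁻⁶ mol/L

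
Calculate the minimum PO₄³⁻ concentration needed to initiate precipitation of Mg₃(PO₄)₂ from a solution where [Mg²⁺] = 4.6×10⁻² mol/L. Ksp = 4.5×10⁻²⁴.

Precipitation begins when Q = Ksp.
Mg₃(PO₄)₂(s) ⇌ 3 Mg²⁺(aq) + 2 PO₄³⁻(aq)
Ksp = [Mg²⁺]^3[PO₄³⁻]^2 = [PO₄³⁻]^2(4.6×10⁻²)^3
[PO₄³⁻]^2 = 4.5×10⁻²⁴ / (4.6×10⁻²)^3 = 4.6×10⁻²⁰
[PO₄³⁻] = 2.2×10⁻¹⁰ mol/L

2.2×10⁻¹⁰ M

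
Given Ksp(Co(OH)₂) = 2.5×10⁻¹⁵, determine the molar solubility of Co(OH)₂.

8.5×10⁻⁶ M

Co(OH)₂(s) ⇌ Co²⁺(aq) + 2 OH⁻(aq)
Let s be the molar solubility. Then [Co²⁺] = s and [OH⁻] = 2s.
Ksp = [Co²⁺][OH⁻]^2 = s · (2s)^2 = 4s^3
4s^3 = 2.5×10⁻¹⁵  ⇒  s^3 = 6.3×10⁻¹⁶
s = 8.5×10⁻⁶ mol/L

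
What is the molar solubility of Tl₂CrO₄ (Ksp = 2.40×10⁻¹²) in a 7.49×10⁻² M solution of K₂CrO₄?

2.83×10⁻⁶ M

Tl₂CrO₄(s) ⇌ 2 Tl⁺(aq) + CrO₄²⁻(aq)
CrO₄²⁻ is already present at 7.49×10⁻² M. If s mol/L of Tl₂CrO₄ dissolves, [Tl⁺] = 2s while [CrO₄²⁻] ≈ 7.49×10⁻² M.
Ksp = [Tl⁺]^2[CrO₄²⁻] = (2s)^2(7.49×10⁻²)
(2s)^2 = 2.40×10⁻¹² / (7.49×10⁻²) = 3.20×10⁻¹¹
s = 2.83×10⁻⁶ M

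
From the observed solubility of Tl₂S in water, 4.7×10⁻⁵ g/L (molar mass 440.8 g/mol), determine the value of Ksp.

Convert to molarity: s = 4.7×10⁻⁵ / 440.8 = 1.066×10⁻⁷ mol/L
Tl₂S(s) ⇌ 2 Tl⁺(aq) + S²⁻(aq)
With molar solubility s: [Tl⁺] = 2s, [S²⁻] = s.
Ksp = [Tl⁺]^2[S²⁻] = (2s)^2 · s = 4s^3
Ksp = 4 × (1.066×10⁻⁷)^3 = 4.8×10⁻²¹

Ksp = 4.8×10⁻²¹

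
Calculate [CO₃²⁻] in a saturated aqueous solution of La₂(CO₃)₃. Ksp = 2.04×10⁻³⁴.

2.15×10⁻⁷ M

La₂(CO₃)₃(s) ⇌ 2 La³⁺(aq) + 3 CO₃²⁻(aq)
With molar solubility s: [La³⁺] = 2s, [CO₃²⁻] = 3s.
Ksp = [La³⁺]^2[CO₃²⁻]^3 = (2s)^2 · (3s)^3 = 108s^5 = 2.04×10⁻³⁴
s = 7.17×10⁻⁸ M
[CO₃²⁻] = 3s = 2.15×10⁻⁷ M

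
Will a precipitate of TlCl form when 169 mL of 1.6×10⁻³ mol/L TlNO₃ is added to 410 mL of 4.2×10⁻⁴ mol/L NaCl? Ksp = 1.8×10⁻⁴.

No

The combined volume is 579 mL.
[Tl⁺] = (1.6×10⁻³)(169)/579 = 4.7×10⁻⁴ mol/L
[Cl⁻] = (4.2×10⁻⁴)(410)/579 = 3.0×10⁻⁴ mol/L
Q = [Tl⁺][Cl⁻] = 1.4×10⁻⁷
Q = 1.4×10⁻⁷ < Ksp = 1.8×10⁻⁴, so the solution is unsaturated and no precipitate forms.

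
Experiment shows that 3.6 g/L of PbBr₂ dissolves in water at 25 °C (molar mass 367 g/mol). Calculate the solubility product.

Ksp = 3.8×10⁻⁶

Molar solubility s = (3.6 g/L) / (367 g/mol) = 9.809×10⁻³ mol/L
PbBr₂(s) ⇌ Pb²⁺(aq) + 2 Br⁻(aq)
With molar solubility s: [Pb²⁺] = s, [Br⁻] = 2s.
Ksp = [Pb²⁺][Br⁻]^2 = s · (2s)^2 = 4s^3
Ksp = 4 × (9.809×10⁻³)^3 = 3.8×10⁻⁶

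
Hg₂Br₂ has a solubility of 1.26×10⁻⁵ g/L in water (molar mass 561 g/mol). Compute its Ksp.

Molar solubility s = (1.26×10⁻⁵ g/L) / (561 g/mol) = 2.2460×10⁻⁸ mol/L
Hg₂Br₂(s) ⇌ Hg₂²⁺(aq) + 2 Br⁻(aq)
With molar solubility s: [Hg₂²⁺] = s, [Br⁻] = 2s.
Ksp = [Hg₂²⁺][Br⁻]^2 = s · (2s)^2 = 4s^3
Ksp = 4 × (2.2460×10⁻⁸)^3 = 4.53×10⁻²³

Ksp = 4.53×10⁻²³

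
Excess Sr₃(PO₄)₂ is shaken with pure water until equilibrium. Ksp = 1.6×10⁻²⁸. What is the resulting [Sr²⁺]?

Sr₃(PO₄)₂(s) ⇌ 3 Sr²⁺(aq) + 2 PO₄³⁻(aq)
For each mole of Sr₃(PO₄)₂ that dissolves per liter, [Sr²⁺] = 3s and [PO₄³⁻] = 2s; let s denote this solubility.
Ksp = [Sr²⁺]^3[PO₄³⁻]^2 = (3s)^3 · (2s)^2 = 108s^5 = 1.6×10⁻²⁸
s = 1.1×10⁻⁶ mol/L
[Sr²⁺] = 3s = 3.2×10⁻⁶ mol/L

3.2×10⁻⁶ M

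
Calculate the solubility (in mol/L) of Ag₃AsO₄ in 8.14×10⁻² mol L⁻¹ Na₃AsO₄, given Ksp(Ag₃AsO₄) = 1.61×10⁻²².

Ag₃AsO₄(s) ⇌ 3 Ag⁺(aq) + AsO₄³⁻(aq)
The solution already contains AsO₄³⁻ at 8.14×10⁻² mol L⁻¹. Let s be the molar solubility of Ag₃AsO₄.
[AsO₄³⁻] ≈ 8.14×10⁻² mol L⁻¹ (common ion dominates); [Ag⁺] = 3s.
Ksp = [Ag⁺]^3[AsO₄³⁻] = (3s)^3(8.14×10⁻²)
(3s)^3 = 1.61×10⁻²² / (8.14×10⁻²) = 1.98×10⁻²¹
s = 4.18×10⁻⁸ mol L⁻¹

4.18×10⁻⁸ M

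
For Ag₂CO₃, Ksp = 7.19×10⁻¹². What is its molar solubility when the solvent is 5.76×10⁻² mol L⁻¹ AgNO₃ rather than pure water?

Ag₂CO₃(s) ⇌ 2 Ag⁺(aq) + CO₃²⁻(aq)
The solution already contains Ag⁺ at 5.76×10⁻² mol L⁻¹. Let s be the molar solubility of Ag₂CO₃.
[Ag⁺] ≈ 5.76×10⁻² mol L⁻¹ (common ion dominates); [CO₃²⁻] = s.
Ksp = [Ag⁺]^2[CO₃²⁻] = (5.76×10⁻²)^2s
s = 7.19×10⁻¹² / (5.76×10⁻²)^2 = 2.17×10⁻⁹
s = 2.17×10⁻⁹ mol L⁻¹

2.17×10⁻⁹ M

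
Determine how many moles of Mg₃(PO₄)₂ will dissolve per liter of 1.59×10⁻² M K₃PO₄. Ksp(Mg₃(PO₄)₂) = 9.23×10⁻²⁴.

Mg₃(PO₄)₂(s) ⇌ 3 Mg²⁺(aq) + 2 PO₄³⁻(aq)
Let s be the solubility of Mg₃(PO₄)₂ here. The common ion gives [PO₄³⁻] ≈ 1.59×10⁻² M, and [Mg²⁺] = 3s.
Ksp = [Mg²⁺]^3[PO₄³⁻]^2 = (3s)^3(1.59×10⁻²)^2
(3s)^3 = 9.23×10⁻²⁴ / (1.59×10⁻²)^2 = 3.65×10⁻²⁰
s = 1.11×10⁻⁷ M

1.11×10⁻⁷ M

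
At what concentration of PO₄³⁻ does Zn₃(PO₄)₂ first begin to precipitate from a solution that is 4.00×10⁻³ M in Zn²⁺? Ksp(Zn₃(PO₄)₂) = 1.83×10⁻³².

Each salt precipitates once Q = Ksp for that salt.
Zn₃(PO₄)₂(s) ⇌ 3 Zn²⁺(aq) + 2 PO₄³⁻(aq)
Ksp = [Zn²⁺]^3[PO₄³⁻]^2 = [PO₄³⁻]^2(4.00×10⁻³)^3
[PO₄³⁻]^2 = 1.83×10⁻³² / (4.00×10⁻³)^3 = 2.86×10⁻²⁵
[PO₄³⁻] = 5.35×10⁻¹³ M

5.35×10⁻¹³ M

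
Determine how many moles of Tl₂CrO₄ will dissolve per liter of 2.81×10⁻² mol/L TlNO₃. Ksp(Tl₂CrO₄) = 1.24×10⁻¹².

Tl₂CrO₄(s) ⇌ 2 Tl⁺(aq) + CrO₄²⁻(aq)
The solution already contains Tl⁺ at 2.81×10⁻² mol/L. Let s be the molar solubility of Tl₂CrO₄.
[Tl⁺] ≈ 2.81×10⁻² mol/L (common ion dominates); [CrO₄²⁻] = s.
Ksp = [Tl⁺]^2[CrO₄²⁻] = (2.81×10⁻²)^2s
s = 1.24×10⁻¹² / (2.81×10⁻²)^2 = 1.57×10⁻⁹
s = 1.57×10⁻⁹ mol/L

1.57×10⁻⁹ M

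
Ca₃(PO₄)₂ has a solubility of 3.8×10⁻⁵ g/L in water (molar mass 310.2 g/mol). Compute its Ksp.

Molar solubility s = (3.8×10⁻⁵ g/L) / (310.2 g/mol) = 1.225×10⁻⁷ mol/L
Ca₃(PO₄)₂(s) ⇌ 3 Ca²⁺(aq) + 2 PO₄³⁻(aq)
If s mol/L of Ca₃(PO₄)₂ dissolves, [Ca²⁺] = 3s and [PO₄³⁻] = 2s.
Ksp = [Ca²⁺]^3[PO₄³⁻]^2 = (3s)^3 · (2s)^2 = 108s^5
Ksp = 108 × (1.225×10⁻⁷)^5 = 3.0×10⁻³³

Ksp = 3.0×10⁻³³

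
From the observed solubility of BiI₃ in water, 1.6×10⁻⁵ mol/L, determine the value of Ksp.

BiI₃(s) ⇌ Bi³⁺(aq) + 3 I⁻(aq)
Let s be the molar solubility. Then [Bi³⁺] = s and [I⁻] = 3s.
Ksp = [Bi³⁺][I⁻]^3 = s · (3s)^3 = 27s^4
Ksp = 27 × (1.6×10⁻⁵)^4 = 1.8×10⁻¹⁸

Ksp = 1.8×10⁻¹⁸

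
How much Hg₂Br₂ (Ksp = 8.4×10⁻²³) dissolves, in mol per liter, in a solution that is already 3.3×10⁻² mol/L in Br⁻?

7.7×10⁻²⁰ M

Hg₂Br₂(s) ⇌ Hg₂²⁺(aq) + 2 Br⁻(aq)
With Br⁻ already at 3.3×10⁻² mol/L and s small, take [Br⁻] ≈ 3.3×10⁻² mol/L and [Hg₂²⁺] = s.
Ksp = [Hg₂²⁺][Br⁻]^2 = s(3.3×10⁻²)^2
s = 8.4×10⁻²³ / (3.3×10⁻²)^2 = 7.7×10⁻²⁰
s = 7.7×10⁻²⁰ mol/L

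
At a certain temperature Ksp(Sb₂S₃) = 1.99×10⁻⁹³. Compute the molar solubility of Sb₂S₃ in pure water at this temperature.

1.13×10⁻¹⁹ M

Sb₂S₃(s) ⇌ 2 Sb³⁺(aq) + 3 S²⁻(aq)
Let s be the molar solubility. Then [Sb³⁺] = 2s and [S²⁻] = 3s.
Ksp = [Sb³⁺]^2[S²⁻]^3 = (2s)^2 · (3s)^3 = 108s^5
108s^5 = 1.99×10⁻⁹³  ⇒  s^5 = 1.84×10⁻⁹⁵
Taking the 5th root, s = 1.13×10⁻¹⁹ mol L⁻¹.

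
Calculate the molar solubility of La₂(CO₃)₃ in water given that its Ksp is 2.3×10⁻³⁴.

7.3×10⁻⁸ M

La₂(CO₃)₃(s) ⇌ 2 La³⁺(aq) + 3 CO₃²⁻(aq)
Call the molar solubility s, so that [La³⁺] = 2s and [CO₃²⁻] = 3s.
Ksp = [La³⁺]^2[CO₃²⁻]^3 = (2s)^2 · (3s)^3 = 108s^5
108s^5 = 2.3×10⁻³⁴  ⇒  s^5 = 2.1×10⁻³⁶
s = (2.1×10⁻³⁶)^(1/5) = 7.3×10⁻⁸ mol L⁻¹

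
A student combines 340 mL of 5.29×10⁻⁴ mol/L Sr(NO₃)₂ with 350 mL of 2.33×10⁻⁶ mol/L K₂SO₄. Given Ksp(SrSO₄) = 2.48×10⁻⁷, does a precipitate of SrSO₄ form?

No

The combined volume is 690 mL.
[Sr²⁺] = (5.29×10⁻⁴)(340)/690 = 2.61×10⁻⁴ mol/L
[SO₄²⁻] = (2.33×10⁻⁶)(350)/690 = 1.18×10⁻⁶ mol/L
Q = [Sr²⁺][SO₄²⁻] = 3.08×10⁻¹⁰
Q < Ksp (3.08×10⁻¹⁰ vs 2.48×10⁻⁷); the solution remains unsaturated and no precipitate forms.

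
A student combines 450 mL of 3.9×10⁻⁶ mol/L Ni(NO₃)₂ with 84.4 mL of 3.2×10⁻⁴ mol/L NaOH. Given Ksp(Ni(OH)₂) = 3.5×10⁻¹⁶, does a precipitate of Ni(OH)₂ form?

Yes

The combined volume is 534.4 mL.
[Ni²⁺] = (3.9×10⁻⁶)(450)/534.4 = 3.3×10⁻⁶ mol/L
[OH⁻] = (3.2×10⁻⁴)(84.4)/534.4 = 5.1×10⁻⁵ mol/L
Q = [Ni²⁺][OH⁻]^2 = 8.4×10⁻¹⁵
Because Q > Ksp (8.4×10⁻¹⁵ vs 3.5×10⁻¹⁶), a precipitate of Ni(OH)₂ forms.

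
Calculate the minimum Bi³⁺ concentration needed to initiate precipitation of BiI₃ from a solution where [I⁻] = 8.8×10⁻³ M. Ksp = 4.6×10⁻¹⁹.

Precipitation of each salt begins when its ion product equals Ksp.
BiI₃(s) ⇌ Bi³⁺(aq) + 3 I⁻(aq)
Ksp = [Bi³⁺][I⁻]^3 = [Bi³⁺](8.8×10⁻³)^3
[Bi³⁺] = 4.6×10⁻¹⁹ / (8.8×10⁻³)^3 = 6.8×10⁻¹³
[Bi³⁺] = 6.8×10⁻¹³ M

6.8×10⁻¹³ M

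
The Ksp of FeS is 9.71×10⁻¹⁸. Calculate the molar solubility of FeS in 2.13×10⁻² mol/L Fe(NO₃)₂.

FeS(s) ⇌ Fe²⁺(aq) + S²⁻(aq)
The solution already contains Fe²⁺ at 2.13×10⁻² mol/L. Let s be the molar solubility of FeS.
[Fe²⁺] ≈ 2.13×10⁻² mol/L (common ion dominates); [S²⁻] = s.
Ksp = [Fe²⁺][S²⁻] = (2.13×10⁻²)s
s = 9.71×10⁻¹⁸ / (2.13×10⁻²) = 4.56×10⁻¹⁶
s = 4.56×10⁻¹⁶ mol/L

4.56×10⁻¹⁶ M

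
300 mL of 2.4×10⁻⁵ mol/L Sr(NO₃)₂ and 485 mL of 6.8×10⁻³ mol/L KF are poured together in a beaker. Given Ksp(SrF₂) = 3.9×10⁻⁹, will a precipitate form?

After mixing, V = 300 mL + 485 mL = 785 mL.
[Sr²⁺] = (2.4×10⁻⁵)(300)/785 = 9.2×10⁻⁶ mol/L
[F⁻] = (6.8×10⁻³)(485)/785 = 4.2×10⁻³ mol/L
Q = [Sr²⁺][F⁻]^2 = 1.6×10⁻¹⁰
Q < Ksp (1.6×10⁻¹⁰ vs 3.9×10⁻⁹); the solution remains unsaturated and no precipitate forms.

No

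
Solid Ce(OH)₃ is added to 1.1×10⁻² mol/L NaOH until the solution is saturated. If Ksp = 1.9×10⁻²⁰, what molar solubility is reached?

1.4×10⁻¹⁴ M

Ce(OH)₃(s) ⇌ Ce³⁺(aq) + 3 OH⁻(aq)
With OH⁻ already at 1.1×10⁻² mol/L and s small, take [OH⁻] ≈ 1.1×10⁻² mol/L and [Ce³⁺] = s.
Ksp = [Ce³⁺][OH⁻]^3 = s(1.1×10⁻²)^3
s = 1.9×10⁻²⁰ / (1.1×10⁻²)^3 = 1.4×10⁻¹⁴
s = 1.4×10⁻¹⁴ mol/L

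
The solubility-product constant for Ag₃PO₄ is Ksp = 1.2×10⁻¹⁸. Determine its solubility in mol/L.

1.5×10⁻⁵ M

Ag₃PO₄(s) ⇌ 3 Ag⁺(aq) + PO₄³⁻(aq)
For each mole of Ag₃PO₄ that dissolves per liter, [Ag⁺] = 3s and [PO₄³⁻] = s; let s denote this solubility.
Ksp = [Ag⁺]^3[PO₄³⁻] = (3s)^3 · s = 27s^4
27s^4 = 1.2×10⁻¹⁸  ⇒  s^4 = 4.4×10⁻²⁰
s = (4.4×10⁻²⁰)^(1/4) = 1.5×10⁻⁵ mol/L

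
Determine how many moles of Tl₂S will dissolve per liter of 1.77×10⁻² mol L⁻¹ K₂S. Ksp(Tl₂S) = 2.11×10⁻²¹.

1.73×10⁻¹⁰ M

Tl₂S(s) ⇌ 2 Tl⁺(aq) + S²⁻(aq)
The solution already contains S²⁻ at 1.77×10⁻² mol L⁻¹. Let s be the molar solubility of Tl₂S.
[S²⁻] ≈ 1.77×10⁻² mol L⁻¹ (common ion dominates); [Tl⁺] = 2s.
Ksp = [Tl⁺]^2[S²⁻] = (2s)^2(1.77×10⁻²)
(2s)^2 = 2.11×10⁻²¹ / (1.77×10⁻²) = 1.19×10⁻¹⁹
s = 1.73×10⁻¹⁰ mol L⁻¹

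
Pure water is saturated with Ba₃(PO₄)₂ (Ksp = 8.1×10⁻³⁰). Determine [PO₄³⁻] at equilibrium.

1.2×10⁻⁶ M

Ba₃(PO₄)₂(s) ⇌ 3 Ba²⁺(aq) + 2 PO₄³⁻(aq)
With molar solubility s: [Ba²⁺] = 3s, [PO₄³⁻] = 2s.
Ksp = [Ba²⁺]^3[PO₄³⁻]^2 = (3s)^3 · (2s)^2 = 108s^5 = 8.1×10⁻³⁰
s = 6.0×10⁻⁷ M
[PO₄³⁻] = 2s = 1.2×10⁻⁶ M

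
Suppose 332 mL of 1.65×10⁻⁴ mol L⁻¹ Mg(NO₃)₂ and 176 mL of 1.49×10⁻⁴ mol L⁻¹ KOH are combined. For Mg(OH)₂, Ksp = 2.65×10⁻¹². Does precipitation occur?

Total volume after mixing = 332 + 176 = 508 mL.
[Mg²⁺] = (1.65×10⁻⁴)(332)/508 = 1.08×10⁻⁴ mol L⁻¹
[OH⁻] = (1.49×10⁻⁴)(176)/508 = 5.16×10⁻⁵ mol L⁻¹
Q = [Mg²⁺][OH⁻]^2 = 2.87×10⁻¹³
Since Q (2.87×10⁻¹³) is less than Ksp (2.65×10⁻¹²), no Mg(OH)₂ precipitates.

No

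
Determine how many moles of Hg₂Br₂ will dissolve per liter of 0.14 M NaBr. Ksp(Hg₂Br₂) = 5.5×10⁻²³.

2.8×10⁻²¹ M

Hg₂Br₂(s) ⇌ Hg₂²⁺(aq) + 2 Br⁻(aq)
The solution already contains Br⁻ at 0.14 M. Let s be the molar solubility of Hg₂Br₂.
[Br⁻] ≈ 0.14 M (common ion dominates); [Hg₂²⁺] = s.
Ksp = [Hg₂²⁺][Br⁻]^2 = s(0.14)^2
s = 5.5×10⁻²³ / (0.14)^2 = 2.8×10⁻²¹
s = 2.8×10⁻²¹ M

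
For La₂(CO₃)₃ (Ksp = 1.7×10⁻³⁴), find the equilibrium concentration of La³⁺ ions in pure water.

La₂(CO₃)₃(s) ⇌ 2 La³⁺(aq) + 3 CO₃²⁻(aq)
Let s be the molar solubility. Then [La³⁺] = 2s and [CO₃²⁻] = 3s.
Ksp = [La³⁺]^2[CO₃²⁻]^3 = (2s)^2 · (3s)^3 = 108s^5 = 1.7×10⁻³⁴
s = 6.9×10⁻⁸ M
[La³⁺] = 2s = 1.4×10⁻⁷ M

1.4×10⁻⁷ M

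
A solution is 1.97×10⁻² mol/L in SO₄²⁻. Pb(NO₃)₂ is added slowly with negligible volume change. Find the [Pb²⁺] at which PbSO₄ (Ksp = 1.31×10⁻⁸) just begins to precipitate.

6.65×10⁻⁷ M

Precipitation of each salt begins when its ion product equals Ksp.
PbSO₄(s) ⇌ Pb²⁺(aq) + SO₄²⁻(aq)
Ksp = [Pb²⁺][SO₄²⁻] = [Pb²⁺](1.97×10⁻²)
[Pb²⁺] = 1.31×10⁻⁸ / (1.97×10⁻²) = 6.65×10⁻⁷
[Pb²⁺] = 6.65×10⁻⁷ mol/L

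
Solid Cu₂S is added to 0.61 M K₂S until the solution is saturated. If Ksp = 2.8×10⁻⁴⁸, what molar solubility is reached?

1.1×10⁻²⁴ M

Cu₂S(s) ⇌ 2 Cu⁺(aq) + S²⁻(aq)
Let s be the solubility of Cu₂S here. The common ion gives [S²⁻] ≈ 0.61 M, and [Cu⁺] = 2s.
Ksp = [Cu⁺]^2[S²⁻] = (2s)^2(0.61)
(2s)^2 = 2.8×10⁻⁴⁸ / (0.61) = 4.6×10⁻⁴⁸
s = 1.1×10⁻²⁴ M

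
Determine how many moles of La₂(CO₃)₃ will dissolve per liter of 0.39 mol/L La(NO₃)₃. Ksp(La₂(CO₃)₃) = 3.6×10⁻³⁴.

4.4×10⁻¹² M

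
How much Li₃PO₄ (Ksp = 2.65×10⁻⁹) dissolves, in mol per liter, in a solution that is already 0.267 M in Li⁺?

1.39×10⁻⁷ M

Li₃PO₄(s) ⇌ 3 Li⁺(aq) + PO₄³⁻(aq)
Let s be the solubility of Li₃PO₄ here. The common ion gives [Li⁺] ≈ 0.267 M, and [PO₄³⁻] = s.
Ksp = [Li⁺]^3[PO₄³⁻] = (0.267)^3s
s = 2.65×10⁻⁹ / (0.267)^3 = 1.39×10⁻⁷
s = 1.39×10⁻⁷ M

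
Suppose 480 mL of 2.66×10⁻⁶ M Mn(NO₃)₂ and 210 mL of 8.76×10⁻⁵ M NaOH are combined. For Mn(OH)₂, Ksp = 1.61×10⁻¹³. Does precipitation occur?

After mixing, V = 480 mL + 210 mL = 690 mL.
[Mn²⁺] = (2.66×10⁻⁶)(480)/690 = 1.85×10⁻⁶ M
[OH⁻] = (8.76×10⁻⁵)(210)/690 = 2.67×10⁻⁵ M
Q = [Mn²⁺][OH⁻]^2 = 1.32×10⁻¹⁵
Q = 1.32×10⁻¹⁵ < Ksp = 1.61×10⁻¹³, so the solution is unsaturated and no precipitate forms.

No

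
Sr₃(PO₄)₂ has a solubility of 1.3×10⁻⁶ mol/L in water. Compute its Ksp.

Ksp = 4.0×10⁻²⁸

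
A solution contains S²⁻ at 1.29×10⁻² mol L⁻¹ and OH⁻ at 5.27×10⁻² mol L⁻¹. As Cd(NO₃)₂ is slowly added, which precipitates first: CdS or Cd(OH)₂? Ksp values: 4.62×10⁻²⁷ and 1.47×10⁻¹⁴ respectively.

CdS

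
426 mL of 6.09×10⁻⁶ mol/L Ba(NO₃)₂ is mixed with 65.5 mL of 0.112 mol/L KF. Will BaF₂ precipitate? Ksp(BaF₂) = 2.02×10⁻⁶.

No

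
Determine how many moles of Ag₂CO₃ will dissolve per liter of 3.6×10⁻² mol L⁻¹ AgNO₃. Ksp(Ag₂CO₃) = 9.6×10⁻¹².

7.4×10⁻⁹ M

Ag₂CO₃(s) ⇌ 2 Ag⁺(aq) + CO₃²⁻(aq)
With Ag⁺ already at 3.6×10⁻² mol L⁻¹ and s small, take [Ag⁺] ≈ 3.6×10⁻² mol L⁻¹ and [CO₃²⁻] = s.
Ksp = [Ag⁺]^2[CO₃²⁻] = (3.6×10⁻²)^2s
s = 9.6×10⁻¹² / (3.6×10⁻²)^2 = 7.4×10⁻⁹
s = 7.4×10⁻⁹ mol L⁻¹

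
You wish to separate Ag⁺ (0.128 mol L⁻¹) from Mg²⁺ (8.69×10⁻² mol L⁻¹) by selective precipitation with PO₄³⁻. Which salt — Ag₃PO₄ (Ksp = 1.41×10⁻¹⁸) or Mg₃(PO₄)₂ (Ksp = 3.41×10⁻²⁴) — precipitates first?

Ag₃PO₄

Each salt precipitates once Q = Ksp for that salt.
For Ag₃PO₄: [PO₄³⁻] = (Ksp/[Ag⁺]^3) = 6.72×10⁻¹⁶ mol L⁻¹
For Mg₃(PO₄)₂: [PO₄³⁻] = (Ksp/[Mg²⁺]^3)^(1/2) = 7.21×10⁻¹¹ mol L⁻¹
Ag₃PO₄ requires the lower [PO₄³⁻], so it precipitates first.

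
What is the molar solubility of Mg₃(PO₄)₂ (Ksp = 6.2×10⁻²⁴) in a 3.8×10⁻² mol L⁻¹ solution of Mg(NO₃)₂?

Mg₃(PO₄)₂(s) ⇌ 3 Mg²⁺(aq) + 2 PO₄³⁻(aq)
Mg²⁺ is already present at 3.8×10⁻² mol L⁻¹. If s mol/L of Mg₃(PO₄)₂ dissolves, [PO₄³⁻] = 2s while [Mg²⁺] ≈ 3.8×10⁻² mol L⁻¹.
Ksp = [Mg²⁺]^3[PO₄³⁻]^2 = (3.8×10⁻²)^3(2s)^2
(2s)^2 = 6.2×10⁻²⁴ / (3.8×10⁻²)^3 = 1.1×10⁻¹⁹
s = 1.7×10⁻¹⁰ mol L⁻¹

1.7×10⁻¹⁰ M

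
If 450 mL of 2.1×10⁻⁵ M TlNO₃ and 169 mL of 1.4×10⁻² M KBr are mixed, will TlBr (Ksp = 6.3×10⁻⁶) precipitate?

After mixing, V = 450 mL + 169 mL = 619 mL.
[Tl⁺] = (2.1×10⁻⁵)(450)/619 = 1.5×10⁻⁵ M
[Br⁻] = (1.4×10⁻²)(169)/619 = 3.8×10⁻³ M
Q = [Tl⁺][Br⁻] = 5.8×10⁻⁸
Q = 5.8×10⁻⁸ < Ksp = 6.3×10⁻⁶, so the solution is unsaturated and no precipitate forms.

No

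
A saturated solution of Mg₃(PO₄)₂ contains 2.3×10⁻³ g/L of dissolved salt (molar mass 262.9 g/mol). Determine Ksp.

Convert to molarity: s = 2.3×10⁻³ / 262.9 = 8.749×10⁻⁶ mol/L
Mg₃(PO₄)₂(s) ⇌ 3 Mg²⁺(aq) + 2 PO₄³⁻(aq)
Let s be the molar solubility. Then [Mg²⁺] = 3s and [PO₄³⁻] = 2s.
Ksp = [Mg²⁺]^3[PO₄³⁻]^2 = (3s)^3 · (2s)^2 = 108s^5
Ksp = 108 × (8.749×10⁻⁶)^5 = 5.5×10⁻²⁴

Ksp = 5.5×10⁻²⁴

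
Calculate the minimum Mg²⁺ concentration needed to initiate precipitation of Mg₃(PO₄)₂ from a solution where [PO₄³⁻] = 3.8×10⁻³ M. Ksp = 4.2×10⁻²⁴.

6.6×10⁻⁷ M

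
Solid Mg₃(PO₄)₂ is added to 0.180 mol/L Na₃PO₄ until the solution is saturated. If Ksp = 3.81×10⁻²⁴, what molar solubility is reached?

Mg₃(PO₄)₂(s) ⇌ 3 Mg²⁺(aq) + 2 PO₄³⁻(aq)
PO₄³⁻ is already present at 0.180 mol/L. If s mol/L of Mg₃(PO₄)₂ dissolves, [Mg²⁺] = 3s while [PO₄³⁻] ≈ 0.180 mol/L.
Ksp = [Mg²⁺]^3[PO₄³⁻]^2 = (3s)^3(0.180)^2
(3s)^3 = 3.81×10⁻²⁴ / (0.180)^2 = 1.18×10⁻²²
s = 1.63×10⁻⁸ mol/L

1.63×10⁻⁸ M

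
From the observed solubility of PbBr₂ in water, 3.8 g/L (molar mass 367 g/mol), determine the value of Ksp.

Ksp = 4.4×10⁻⁶

Convert to molarity: s = 3.8 / 367 = 1.035×10⁻² mol/L
PbBr₂(s) ⇌ Pb²⁺(aq) + 2 Br⁻(aq)
For each mole of PbBr₂ that dissolves per liter, [Pb²⁺] = s and [Br⁻] = 2s; let s denote this solubility.
Ksp = [Pb²⁺][Br⁻]^2 = s · (2s)^2 = 4s^3
Ksp = 4 × (1.035×10⁻²)^3 = 4.4×10⁻⁶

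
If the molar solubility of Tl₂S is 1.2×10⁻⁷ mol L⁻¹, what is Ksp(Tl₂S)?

Tl₂S(s) ⇌ 2 Tl⁺(aq) + S²⁻(aq)
For each mole of Tl₂S that dissolves per liter, [Tl⁺] = 2s and [S²⁻] = s; let s denote this solubility.
Ksp = [Tl⁺]^2[S²⁻] = (2s)^2 · s = 4s^3
Ksp = 4 × (1.2×10⁻⁷)^3 = 6.9×10⁻²¹

Ksp = 6.9×10⁻²¹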